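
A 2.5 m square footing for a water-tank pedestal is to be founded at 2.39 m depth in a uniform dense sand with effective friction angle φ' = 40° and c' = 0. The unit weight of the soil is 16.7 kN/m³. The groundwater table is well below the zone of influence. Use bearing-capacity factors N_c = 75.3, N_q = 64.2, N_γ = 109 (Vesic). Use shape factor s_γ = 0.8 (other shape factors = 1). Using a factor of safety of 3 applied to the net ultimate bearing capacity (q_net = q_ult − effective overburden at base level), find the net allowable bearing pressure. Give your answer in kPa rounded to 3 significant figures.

q_all(net) ≈ 1450 kPa

Effective surcharge at the founding depth q = γ·D_f = 16.7 × 2.39 = 39.913 kPa.
q_ult = q·N_q + 0.5·γ·B·N_γ·s_γ
     = 39.913 × 64.2 + 0.5 × 16.7 × 2.5 × 109 × 0.8
     = 2562.4 + 1820.3 = 4382.7 kPa.
Net ultimate: q_net = 4382.7 − 39.913 = 4342.8 kPa.
q_all(net) = 4342.8 / 3 = 1447.6 kPa.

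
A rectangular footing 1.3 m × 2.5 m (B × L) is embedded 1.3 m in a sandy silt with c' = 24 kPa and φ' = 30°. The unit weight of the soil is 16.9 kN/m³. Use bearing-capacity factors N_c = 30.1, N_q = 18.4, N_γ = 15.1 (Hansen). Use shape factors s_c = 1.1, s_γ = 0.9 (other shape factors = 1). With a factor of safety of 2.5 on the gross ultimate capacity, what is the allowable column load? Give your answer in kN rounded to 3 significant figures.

q = γ·D_f = 16.9 × 1.3 = 21.97 kPa.
c·N_c·s_c = 24 × 30.1 × 1.1 = 794.64 kPa
q·N_q = 21.97 × 18.4 = 404.25 kPa
0.5·γ·B·N_γ·s_γ = 0.5 × 16.9 × 1.3 × 15.1 × 0.9 = 149.29 kPa
q_ult = 794.64 + 404.25 + 149.29 = 1348.2 kPa.
Gross allowable pressure q_all = 1348.2 / 2.5 = 539.27 kPa.
Footing area = 3.25 m², so allowable column load = 539.27 × 3.25 = 1752.6 kN.

P_all ≈ 1750 kN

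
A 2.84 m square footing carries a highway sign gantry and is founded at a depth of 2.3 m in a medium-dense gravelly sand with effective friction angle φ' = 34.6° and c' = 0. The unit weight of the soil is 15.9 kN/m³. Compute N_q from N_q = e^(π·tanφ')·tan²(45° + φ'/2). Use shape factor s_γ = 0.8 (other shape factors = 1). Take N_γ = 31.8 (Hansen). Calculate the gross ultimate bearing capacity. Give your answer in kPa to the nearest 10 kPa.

tan34.6° = 0.6899, so N_q = e^(π×0.6899)·tan²(62.3°) = 8.734 × 3.628 = 31.69.
Effective surcharge at the founding depth q = γ·D_f = 15.9 × 2.3 = 36.57 kPa.
q_ult = q·N_q + 0.5·γ·B·N_γ·s_γ
     = 36.57 × 31.687 + 0.5 × 15.9 × 2.84 × 31.8 × 0.8
     = 1158.8 + 574.38 = 1733.2 kPa.

q_ult ≈ 1730 kPa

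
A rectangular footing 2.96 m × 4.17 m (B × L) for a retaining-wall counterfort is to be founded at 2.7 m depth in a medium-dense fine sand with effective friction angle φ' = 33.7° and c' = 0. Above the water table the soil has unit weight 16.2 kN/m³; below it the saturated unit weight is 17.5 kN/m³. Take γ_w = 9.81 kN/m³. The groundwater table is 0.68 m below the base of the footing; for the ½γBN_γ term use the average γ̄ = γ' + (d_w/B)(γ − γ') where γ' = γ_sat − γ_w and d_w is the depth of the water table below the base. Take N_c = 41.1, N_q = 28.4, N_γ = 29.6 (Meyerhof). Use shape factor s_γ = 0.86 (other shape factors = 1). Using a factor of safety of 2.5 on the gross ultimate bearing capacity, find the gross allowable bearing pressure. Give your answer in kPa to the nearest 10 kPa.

q_all ≈ 640 kPa

q = γ·D_f = 16.2 × 2.7 = 43.74 kPa.
γ' = 7.69 kN/m³; averaging over the depth B below the base, γ̄ = γ' + (d_w/B)(γ − γ') = 9.645 kN/m³.
q·N_q = 43.74 × 28.4 = 1242.2 kPa
0.5·γ·B·N_γ·s_γ = 0.5 × 9.645 × 2.96 × 29.6 × 0.86 = 363.37 kPa
q_ult = 1242.2 + 363.37 = 1605.6 kPa.
q_all = 1605.6 / 2.5 = 642.24 kPa.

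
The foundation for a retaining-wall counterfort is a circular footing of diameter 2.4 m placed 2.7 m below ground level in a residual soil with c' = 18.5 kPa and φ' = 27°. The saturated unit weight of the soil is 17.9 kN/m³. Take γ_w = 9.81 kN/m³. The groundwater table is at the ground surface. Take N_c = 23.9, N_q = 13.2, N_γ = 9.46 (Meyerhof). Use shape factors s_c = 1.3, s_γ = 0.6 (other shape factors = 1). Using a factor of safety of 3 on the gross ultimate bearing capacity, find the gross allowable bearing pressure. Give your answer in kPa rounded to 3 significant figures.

q_all ≈ 306 kPa

With the water table at the surface the whole profile is submerged: γ' = 17.9 − 9.81 = 8.09 kN/m³, so q = γ'·D_f = 21.843 kPa; the same γ' applies in the ½γBN_γ term.
q_ult = c·N_c·s_c + q·N_q + 0.5·γ·B·N_γ·s_γ
     = 18.5 × 23.9 × 1.3 + 21.843 × 13.2 + 0.5 × 8.09 × 2.4 × 9.46 × 0.6
     = 574.79 + 288.33 + 55.103 = 918.23 kPa.
q_all = 918.23 / 3 = 306.08 kPa.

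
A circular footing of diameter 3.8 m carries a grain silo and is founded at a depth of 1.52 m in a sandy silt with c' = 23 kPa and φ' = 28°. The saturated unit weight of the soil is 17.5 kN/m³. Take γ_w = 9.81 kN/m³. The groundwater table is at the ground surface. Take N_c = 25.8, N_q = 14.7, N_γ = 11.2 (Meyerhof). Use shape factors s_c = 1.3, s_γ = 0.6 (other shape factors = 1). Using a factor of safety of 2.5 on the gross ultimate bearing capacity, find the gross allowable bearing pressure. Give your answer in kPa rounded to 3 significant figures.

With the water table at the surface the whole profile is submerged: γ' = 17.5 − 9.81 = 7.69 kN/m³, so q = γ'·D_f = 11.689 kPa; the same γ' applies in the ½γBN_γ term.
q_ult = c·N_c·s_c + q·N_q + 0.5·γ·B·N_γ·s_γ
     = 23 × 25.8 × 1.3 + 11.689 × 14.7 + 0.5 × 7.69 × 3.8 × 11.2 × 0.6
     = 771.42 + 171.83 + 98.186 = 1041.4 kPa.
q_all = 1041.4 / 2.5 = 416.57 kPa.

q_all ≈ 417 kPa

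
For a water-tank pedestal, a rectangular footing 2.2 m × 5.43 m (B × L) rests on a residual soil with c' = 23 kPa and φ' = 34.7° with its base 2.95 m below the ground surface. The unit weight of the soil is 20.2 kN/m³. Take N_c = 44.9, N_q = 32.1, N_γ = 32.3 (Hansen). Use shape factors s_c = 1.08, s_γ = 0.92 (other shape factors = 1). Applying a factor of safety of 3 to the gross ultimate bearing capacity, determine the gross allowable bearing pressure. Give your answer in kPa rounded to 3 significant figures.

q_all ≈ 1230 kPa

Overburden at base level: q = 20.2 × 2.95 = 59.59 kPa.
Cohesion term c·N_c·s_c = 23 × 44.9 × 1.08 = 1115.3 kPa; surcharge term q·N_q = 59.59 × 32.1 = 1912.8 kPa; self-weight term 0.5·γ·B·N_γ·s_γ = 0.5 × 20.2 × 2.2 × 32.3 × 0.92 = 660.29 kPa.
q_ult = 1115.3 + 1912.8 + 660.29 = 3688.4 kPa.
q_all = q_ult / FS = 3688.4 / 3 = 1229.5 kPa.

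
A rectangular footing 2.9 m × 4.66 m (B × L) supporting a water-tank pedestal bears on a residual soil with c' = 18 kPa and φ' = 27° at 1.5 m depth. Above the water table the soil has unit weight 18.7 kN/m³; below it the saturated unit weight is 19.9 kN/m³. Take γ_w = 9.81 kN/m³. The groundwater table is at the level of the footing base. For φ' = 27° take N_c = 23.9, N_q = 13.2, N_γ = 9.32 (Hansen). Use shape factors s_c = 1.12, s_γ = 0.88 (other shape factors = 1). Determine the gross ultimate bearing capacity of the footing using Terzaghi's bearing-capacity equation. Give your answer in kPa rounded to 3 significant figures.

q = γ·D_f = 18.7 × 1.5 = 28.05 kPa.
For the ½γBN_γ term take γ' = 19.9 − 9.81 = 10.09 kN/m³ (soil below base is submerged).
c·N_c·s_c = 18 × 23.9 × 1.12 = 481.82 kPa
q·N_q = 28.05 × 13.2 = 370.26 kPa
0.5·γ·B·N_γ·s_γ = 0.5 × 10.09 × 2.9 × 9.32 × 0.88 = 119.99 kPa
q_ult = 481.82 + 370.26 + 119.99 = 972.08 kPa.

q_ult ≈ 972 kPa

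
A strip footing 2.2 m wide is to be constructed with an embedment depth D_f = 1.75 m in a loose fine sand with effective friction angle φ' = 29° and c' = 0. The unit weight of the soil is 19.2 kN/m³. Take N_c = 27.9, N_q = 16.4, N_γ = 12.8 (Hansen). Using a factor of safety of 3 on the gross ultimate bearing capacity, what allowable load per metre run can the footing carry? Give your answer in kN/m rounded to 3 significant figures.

Overburden at base level: q = 19.2 × 1.75 = 33.6 kPa.
Surcharge term q·N_q = 33.6 × 16.4 = 551.04 kPa; self-weight term 0.5·γ·B·N_γ = 0.5 × 19.2 × 2.2 × 12.8 = 270.34 kPa.
q_ult = 551.04 + 270.34 = 821.38 kPa.
Gross allowable pressure q_all = 821.38 / 3 = 273.79 kPa.
Allowable wall load = q_all × B = 273.79 × 2.2 = 602.34 kN per metre run.

≈ 602 kN/m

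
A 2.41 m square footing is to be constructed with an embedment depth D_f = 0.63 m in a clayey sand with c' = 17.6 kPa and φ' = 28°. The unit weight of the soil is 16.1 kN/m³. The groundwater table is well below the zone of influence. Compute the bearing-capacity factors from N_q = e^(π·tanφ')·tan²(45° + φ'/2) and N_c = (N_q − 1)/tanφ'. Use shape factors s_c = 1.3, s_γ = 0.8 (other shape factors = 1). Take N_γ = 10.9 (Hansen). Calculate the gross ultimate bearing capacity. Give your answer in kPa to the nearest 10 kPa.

tan28° = 0.5317, so N_q = e^(π×0.5317)·tan²(59°) = 5.314 × 2.77 = 14.72.
N_c = (14.72 − 1)/tan28° = 25.8.
q = γ·D_f = 16.1 × 0.63 = 10.143 kPa.
c·N_c·s_c = 17.6 × 25.803 × 1.3 = 590.38 kPa
q·N_q = 10.143 × 14.72 = 149.3 kPa
0.5·γ·B·N_γ·s_γ = 0.5 × 16.1 × 2.41 × 10.9 × 0.8 = 169.17 kPa
q_ult = 590.38 + 149.3 + 169.17 = 908.86 kPa.

q_ult ≈ 910 kPa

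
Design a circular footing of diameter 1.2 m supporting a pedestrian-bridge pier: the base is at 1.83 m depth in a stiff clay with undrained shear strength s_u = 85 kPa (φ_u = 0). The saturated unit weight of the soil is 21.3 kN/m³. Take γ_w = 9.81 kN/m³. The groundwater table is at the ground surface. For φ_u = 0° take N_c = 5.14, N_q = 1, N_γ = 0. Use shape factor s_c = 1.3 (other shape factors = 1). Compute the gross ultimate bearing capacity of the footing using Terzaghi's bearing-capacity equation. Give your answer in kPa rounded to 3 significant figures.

Water table at ground surface, so effective unit weight γ' = 21.3 − 9.81 = 11.49 kN/m³ is used throughout; overburden q = 11.49 × 1.83 = 21.027 kPa.
Cohesion term c·N_c·s_c = 85 × 5.14 × 1.3 = 567.97 kPa; surcharge term q·N_q = 21.027 × 1 = 21.027 kPa.
q_ult = 567.97 + 21.027 = 589 kPa.

q_ult ≈ 589 kPa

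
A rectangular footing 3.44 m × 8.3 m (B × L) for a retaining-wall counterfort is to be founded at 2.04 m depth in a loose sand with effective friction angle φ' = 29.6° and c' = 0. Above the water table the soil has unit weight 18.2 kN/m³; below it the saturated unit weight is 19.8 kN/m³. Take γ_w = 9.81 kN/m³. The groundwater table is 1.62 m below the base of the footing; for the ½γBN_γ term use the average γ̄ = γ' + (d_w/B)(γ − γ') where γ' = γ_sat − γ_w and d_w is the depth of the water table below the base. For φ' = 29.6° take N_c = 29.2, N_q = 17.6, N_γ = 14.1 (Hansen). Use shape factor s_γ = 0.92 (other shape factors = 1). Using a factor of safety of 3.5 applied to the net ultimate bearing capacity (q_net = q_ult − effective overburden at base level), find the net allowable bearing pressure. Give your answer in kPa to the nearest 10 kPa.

q_all(net) ≈ 260 kPa

Overburden at base level: q = 18.2 × 2.04 = 37.128 kPa.
The water table is 1.62 m below the base (< B = 3.44 m), so the ½γBN_γ term uses γ̄ = γ' + (d_w/B)(γ − γ') = 9.99 + (1.62/3.44)(18.2 − 9.99) = 13.856 kN/m³.
Surcharge term q·N_q = 37.128 × 17.6 = 653.45 kPa; self-weight term 0.5·γ·B·N_γ·s_γ = 0.5 × 13.856 × 3.44 × 14.1 × 0.92 = 309.16 kPa.
q_ult = 653.45 + 309.16 = 962.61 kPa.
Net ultimate: q_net = 962.61 − 37.128 = 925.49 kPa.
q_all(net) = 925.49 / 3.5 = 264.42 kPa.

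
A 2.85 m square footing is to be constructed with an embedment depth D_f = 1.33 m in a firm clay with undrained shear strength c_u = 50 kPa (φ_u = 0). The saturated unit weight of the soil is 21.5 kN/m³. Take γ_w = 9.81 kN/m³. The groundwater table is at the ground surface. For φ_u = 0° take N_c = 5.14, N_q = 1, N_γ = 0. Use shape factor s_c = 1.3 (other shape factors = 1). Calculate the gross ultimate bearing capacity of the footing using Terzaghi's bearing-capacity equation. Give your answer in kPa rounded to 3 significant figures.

γ' = 21.5 − 9.81 = 11.69 kN/m³ (submerged throughout). q = 11.69 × 1.33 = 15.548 kPa.
c·N_c·s_c = 50 × 5.14 × 1.3 = 334.1 kPa
q·N_q = 15.548 × 1 = 15.548 kPa
q_ult = 334.1 + 15.548 = 349.65 kPa.

q_ult ≈ 350 kPa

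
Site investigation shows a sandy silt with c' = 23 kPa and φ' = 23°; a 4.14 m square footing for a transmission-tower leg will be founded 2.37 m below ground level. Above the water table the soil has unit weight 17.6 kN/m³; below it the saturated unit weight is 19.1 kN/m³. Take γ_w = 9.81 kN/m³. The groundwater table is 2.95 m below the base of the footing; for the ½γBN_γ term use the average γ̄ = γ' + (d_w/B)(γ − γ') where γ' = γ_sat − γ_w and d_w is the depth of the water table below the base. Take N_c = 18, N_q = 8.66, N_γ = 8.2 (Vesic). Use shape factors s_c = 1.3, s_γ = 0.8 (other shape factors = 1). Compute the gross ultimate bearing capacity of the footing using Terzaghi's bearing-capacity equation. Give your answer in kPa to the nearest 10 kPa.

q_ult ≈ 1110 kPa

Effective surcharge at the founding depth q = γ·D_f = 17.6 × 2.37 = 41.712 kPa.
With d_w = 2.95 m < B, γ̄ = 9.29 + (2.95/4.14) × (17.6 − 9.29) = 15.211 kN/m³.
q_ult = c·N_c·s_c + q·N_q + 0.5·γ·B·N_γ·s_γ
     = 23 × 18 × 1.3 + 41.712 × 8.66 + 0.5 × 15.211 × 4.14 × 8.2 × 0.8
     = 538.2 + 361.23 + 206.56 = 1106 kPa.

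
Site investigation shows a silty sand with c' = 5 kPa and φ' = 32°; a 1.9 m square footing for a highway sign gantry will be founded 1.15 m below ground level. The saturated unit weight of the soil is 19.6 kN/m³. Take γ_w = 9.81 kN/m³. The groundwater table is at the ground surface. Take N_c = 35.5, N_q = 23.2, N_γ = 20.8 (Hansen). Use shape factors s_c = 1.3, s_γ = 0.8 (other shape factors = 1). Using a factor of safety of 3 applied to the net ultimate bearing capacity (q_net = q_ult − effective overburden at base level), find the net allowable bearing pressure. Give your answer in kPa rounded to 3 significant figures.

γ' = 19.6 − 9.81 = 9.79 kN/m³ (submerged throughout). q = 9.79 × 1.15 = 11.258 kPa; the same γ' applies in the ½γBN_γ term.
c·N_c·s_c = 5 × 35.5 × 1.3 = 230.75 kPa
q·N_q = 11.258 × 23.2 = 261.2 kPa
0.5·γ·B·N_γ·s_γ = 0.5 × 9.79 × 1.9 × 20.8 × 0.8 = 154.76 kPa
q_ult = 230.75 + 261.2 + 154.76 = 646.71 kPa.
Net ultimate: q_net = 646.71 − 11.258 = 635.45 kPa.
q_all(net) = 635.45 / 3 = 211.82 kPa.

q_all(net) ≈ 212 kPa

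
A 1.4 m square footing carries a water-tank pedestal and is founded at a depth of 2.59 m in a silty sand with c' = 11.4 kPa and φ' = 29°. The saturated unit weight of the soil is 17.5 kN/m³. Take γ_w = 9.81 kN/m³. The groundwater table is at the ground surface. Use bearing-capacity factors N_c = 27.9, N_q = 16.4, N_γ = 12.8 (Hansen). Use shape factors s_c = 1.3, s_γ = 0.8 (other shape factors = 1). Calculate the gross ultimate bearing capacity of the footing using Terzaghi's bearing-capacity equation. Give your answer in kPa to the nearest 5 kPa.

Water table at ground surface, so effective unit weight γ' = 17.5 − 9.81 = 7.69 kN/m³ is used throughout; overburden q = 7.69 × 2.59 = 19.917 kPa; the same γ' applies in the ½γBN_γ term.
Cohesion term c·N_c·s_c = 11.4 × 27.9 × 1.3 = 413.48 kPa; surcharge term q·N_q = 19.917 × 16.4 = 326.64 kPa; self-weight term 0.5·γ·B·N_γ·s_γ = 0.5 × 7.69 × 1.4 × 12.8 × 0.8 = 55.122 kPa.
q_ult = 413.48 + 326.64 + 55.122 = 795.24 kPa.

q_ult ≈ 795 kPa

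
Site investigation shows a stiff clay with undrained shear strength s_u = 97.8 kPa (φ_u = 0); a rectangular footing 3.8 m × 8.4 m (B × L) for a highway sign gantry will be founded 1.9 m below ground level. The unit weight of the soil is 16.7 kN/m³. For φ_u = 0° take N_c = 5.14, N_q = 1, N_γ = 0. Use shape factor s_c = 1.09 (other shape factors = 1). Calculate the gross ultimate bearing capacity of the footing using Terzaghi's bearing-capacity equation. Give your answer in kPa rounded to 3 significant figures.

q_ult ≈ 580 kPa

Overburden at base level: q = 16.7 × 1.9 = 31.73 kPa.
Cohesion term c·N_c·s_c = 97.8 × 5.14 × 1.09 = 547.93 kPa; surcharge term q·N_q = 31.73 × 1 = 31.73 kPa.
q_ult = 547.93 + 31.73 = 579.66 kPa.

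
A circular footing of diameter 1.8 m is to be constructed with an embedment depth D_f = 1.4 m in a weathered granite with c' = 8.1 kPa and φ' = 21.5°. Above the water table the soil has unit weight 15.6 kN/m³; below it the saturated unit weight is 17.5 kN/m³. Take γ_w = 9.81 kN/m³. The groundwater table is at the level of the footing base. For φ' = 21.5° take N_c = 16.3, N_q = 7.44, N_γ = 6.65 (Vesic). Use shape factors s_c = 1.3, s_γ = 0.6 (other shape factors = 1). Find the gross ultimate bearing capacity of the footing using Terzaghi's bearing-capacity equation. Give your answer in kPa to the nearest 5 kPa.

q_ult ≈ 360 kPa

q = γ·D_f = 15.6 × 1.4 = 21.84 kPa.
For the ½γBN_γ term take γ' = 17.5 − 9.81 = 7.69 kN/m³ (soil below base is submerged).
c·N_c·s_c = 8.1 × 16.3 × 1.3 = 171.64 kPa
q·N_q = 21.84 × 7.44 = 162.49 kPa
0.5·γ·B·N_γ·s_γ = 0.5 × 7.69 × 1.8 × 6.65 × 0.6 = 27.615 kPa
q_ult = 171.64 + 162.49 + 27.615 = 361.74 kPa.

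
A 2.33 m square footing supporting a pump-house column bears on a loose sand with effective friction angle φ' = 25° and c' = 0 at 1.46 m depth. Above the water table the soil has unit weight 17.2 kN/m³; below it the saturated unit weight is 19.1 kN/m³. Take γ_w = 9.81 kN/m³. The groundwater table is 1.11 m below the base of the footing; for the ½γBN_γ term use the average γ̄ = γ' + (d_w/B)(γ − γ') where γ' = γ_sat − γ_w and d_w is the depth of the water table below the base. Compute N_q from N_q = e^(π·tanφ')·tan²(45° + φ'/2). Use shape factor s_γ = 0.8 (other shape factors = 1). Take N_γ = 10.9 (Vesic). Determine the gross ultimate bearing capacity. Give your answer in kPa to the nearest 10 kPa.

q_ult ≈ 400 kPa

tan25° = 0.4663, so N_q = e^(π×0.4663)·tan²(57.5°) = 4.327 × 2.464 = 10.66.
q = γ·D_f = 17.2 × 1.46 = 25.112 kPa.
γ' = 9.29 kN/m³; averaging over the depth B below the base, γ̄ = γ' + (d_w/B)(γ − γ') = 13.058 kN/m³.
q·N_q = 25.112 × 10.662 = 267.75 kPa
0.5·γ·B·N_γ·s_γ = 0.5 × 13.058 × 2.33 × 10.9 × 0.8 = 132.66 kPa
q_ult = 267.75 + 132.66 = 400.4 kPa.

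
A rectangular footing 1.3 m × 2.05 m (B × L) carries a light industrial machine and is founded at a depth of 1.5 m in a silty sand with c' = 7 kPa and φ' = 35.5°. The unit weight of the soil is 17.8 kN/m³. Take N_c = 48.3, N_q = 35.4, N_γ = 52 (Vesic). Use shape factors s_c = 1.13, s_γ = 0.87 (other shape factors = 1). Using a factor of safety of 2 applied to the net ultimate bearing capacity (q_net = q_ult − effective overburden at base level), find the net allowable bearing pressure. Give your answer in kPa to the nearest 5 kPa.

q_all(net) ≈ 910 kPa

q = γ·D_f = 17.8 × 1.5 = 26.7 kPa.
c·N_c·s_c = 7 × 48.3 × 1.13 = 382.05 kPa
q·N_q = 26.7 × 35.4 = 945.18 kPa
0.5·γ·B·N_γ·s_γ = 0.5 × 17.8 × 1.3 × 52 × 0.87 = 523.43 kPa
q_ult = 382.05 + 945.18 + 523.43 = 1850.7 kPa.
Net ultimate: q_net = 1850.7 − 26.7 = 1824 kPa.
q_all(net) = 1824 / 2 = 911.98 kPa.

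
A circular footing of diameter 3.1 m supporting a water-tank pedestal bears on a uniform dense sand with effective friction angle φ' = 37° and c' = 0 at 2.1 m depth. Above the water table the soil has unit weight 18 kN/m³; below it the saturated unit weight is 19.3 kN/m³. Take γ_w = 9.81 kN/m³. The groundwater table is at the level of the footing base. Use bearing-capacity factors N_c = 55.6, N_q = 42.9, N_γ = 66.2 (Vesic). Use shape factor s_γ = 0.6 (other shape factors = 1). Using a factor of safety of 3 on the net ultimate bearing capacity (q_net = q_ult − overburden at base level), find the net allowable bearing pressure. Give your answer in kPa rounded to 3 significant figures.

Effective surcharge at the founding depth q = γ·D_f = 18 × 2.1 = 37.8 kPa.
The water table coincides with the base, so in the self-weight term γ → γ' = 9.49 kN/m³.
q_ult = q·N_q + 0.5·γ·B·N_γ·s_γ
     = 37.8 × 42.9 + 0.5 × 9.49 × 3.1 × 66.2 × 0.6
     = 1621.6 + 584.26 = 2205.9 kPa.
q_net = 2205.9 − 37.8 = 2168.1 kPa.
q_all(net) = 2168.1 / 3 = 722.69 kPa.

q_all(net) ≈ 723 kPa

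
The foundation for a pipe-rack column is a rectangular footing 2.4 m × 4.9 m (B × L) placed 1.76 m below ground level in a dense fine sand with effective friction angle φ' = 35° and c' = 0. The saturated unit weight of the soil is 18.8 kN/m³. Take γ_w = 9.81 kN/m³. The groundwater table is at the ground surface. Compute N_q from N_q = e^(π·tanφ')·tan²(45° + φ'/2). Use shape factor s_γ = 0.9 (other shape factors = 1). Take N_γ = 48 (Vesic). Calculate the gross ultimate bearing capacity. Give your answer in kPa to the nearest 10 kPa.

q_ult ≈ 990 kPa

tan35° = 0.7002, so N_q = e^(π×0.7002)·tan²(62.5°) = 9.023 × 3.69 = 33.3.
With the water table at the surface the whole profile is submerged: γ' = 18.8 − 9.81 = 8.99 kN/m³, so q = γ'·D_f = 15.822 kPa; the same γ' applies in the ½γBN_γ term.
q_ult = q·N_q + 0.5·γ·B·N_γ·s_γ
     = 15.822 × 33.296 + 0.5 × 8.99 × 2.4 × 48 × 0.9
     = 526.82 + 466.04 = 992.87 kPa.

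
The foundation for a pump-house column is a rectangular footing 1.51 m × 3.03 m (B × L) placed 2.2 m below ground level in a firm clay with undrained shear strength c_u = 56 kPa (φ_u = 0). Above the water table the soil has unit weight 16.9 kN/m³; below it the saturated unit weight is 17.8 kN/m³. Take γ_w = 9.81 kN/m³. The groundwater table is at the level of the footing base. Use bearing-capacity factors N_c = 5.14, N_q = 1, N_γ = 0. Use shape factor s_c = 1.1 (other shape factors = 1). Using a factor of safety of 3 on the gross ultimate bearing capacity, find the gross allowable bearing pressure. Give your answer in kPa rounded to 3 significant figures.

q_all ≈ 118 kPa

q = γ·D_f = 16.9 × 2.2 = 37.18 kPa.
c·N_c·s_c = 56 × 5.14 × 1.1 = 316.62 kPa
q·N_q = 37.18 × 1 = 37.18 kPa
q_ult = 316.62 + 37.18 = 353.8 kPa.
q_all = 353.8 / 3 = 117.93 kPa.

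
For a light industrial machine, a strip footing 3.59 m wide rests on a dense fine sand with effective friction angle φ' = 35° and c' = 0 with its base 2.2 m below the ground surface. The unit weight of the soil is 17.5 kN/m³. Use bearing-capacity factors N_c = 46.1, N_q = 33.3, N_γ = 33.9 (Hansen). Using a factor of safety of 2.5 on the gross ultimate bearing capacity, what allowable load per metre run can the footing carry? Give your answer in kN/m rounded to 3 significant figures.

≈ 3370 kN/m

Effective surcharge at the founding depth q = γ·D_f = 17.5 × 2.2 = 38.5 kPa.
q_ult = q·N_q + 0.5·γ·B·N_γ
     = 38.5 × 33.3 + 0.5 × 17.5 × 3.59 × 33.9
     = 1282 + 1064.9 = 2346.9 kPa.
Gross allowable pressure q_all = 2346.9 / 2.5 = 938.77 kPa.
Allowable wall load = q_all × B = 938.77 × 3.59 = 3370.2 kN per metre run.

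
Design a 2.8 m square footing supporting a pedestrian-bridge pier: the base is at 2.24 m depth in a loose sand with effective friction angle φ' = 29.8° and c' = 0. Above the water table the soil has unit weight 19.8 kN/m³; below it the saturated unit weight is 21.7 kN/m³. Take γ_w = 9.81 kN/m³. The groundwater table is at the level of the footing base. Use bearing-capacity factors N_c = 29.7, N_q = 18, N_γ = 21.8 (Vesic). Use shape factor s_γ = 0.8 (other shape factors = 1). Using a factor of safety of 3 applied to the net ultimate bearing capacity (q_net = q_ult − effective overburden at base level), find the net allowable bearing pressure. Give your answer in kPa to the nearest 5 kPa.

Overburden at base level: q = 19.8 × 2.24 = 44.352 kPa.
Below the base the soil is submerged, so the ½γBN_γ term uses γ' = 21.7 − 9.81 = 11.89 kN/m³.
Surcharge term q·N_q = 44.352 × 18 = 798.34 kPa; self-weight term 0.5·γ·B·N_γ·s_γ = 0.5 × 11.89 × 2.8 × 21.8 × 0.8 = 290.31 kPa.
q_ult = 798.34 + 290.31 = 1088.6 kPa.
Net ultimate: q_net = 1088.6 − 44.352 = 1044.3 kPa.
q_all(net) = 1044.3 / 3 = 348.1 kPa.

q_all(net) ≈ 350 kPa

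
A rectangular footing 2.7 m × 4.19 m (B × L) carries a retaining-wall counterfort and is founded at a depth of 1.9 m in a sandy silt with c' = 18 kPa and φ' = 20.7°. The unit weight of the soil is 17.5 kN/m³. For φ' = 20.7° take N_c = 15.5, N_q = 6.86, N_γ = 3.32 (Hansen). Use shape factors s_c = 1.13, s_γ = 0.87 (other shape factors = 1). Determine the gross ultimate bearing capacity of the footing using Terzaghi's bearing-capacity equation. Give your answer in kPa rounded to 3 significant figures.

q_ult ≈ 612 kPa

Overburden at base level: q = 17.5 × 1.9 = 33.25 kPa.
Cohesion term c·N_c·s_c = 18 × 15.5 × 1.13 = 315.27 kPa; surcharge term q·N_q = 33.25 × 6.86 = 228.09 kPa; self-weight term 0.5·γ·B·N_γ·s_γ = 0.5 × 17.5 × 2.7 × 3.32 × 0.87 = 68.238 kPa.
q_ult = 315.27 + 228.09 + 68.238 = 611.6 kPa.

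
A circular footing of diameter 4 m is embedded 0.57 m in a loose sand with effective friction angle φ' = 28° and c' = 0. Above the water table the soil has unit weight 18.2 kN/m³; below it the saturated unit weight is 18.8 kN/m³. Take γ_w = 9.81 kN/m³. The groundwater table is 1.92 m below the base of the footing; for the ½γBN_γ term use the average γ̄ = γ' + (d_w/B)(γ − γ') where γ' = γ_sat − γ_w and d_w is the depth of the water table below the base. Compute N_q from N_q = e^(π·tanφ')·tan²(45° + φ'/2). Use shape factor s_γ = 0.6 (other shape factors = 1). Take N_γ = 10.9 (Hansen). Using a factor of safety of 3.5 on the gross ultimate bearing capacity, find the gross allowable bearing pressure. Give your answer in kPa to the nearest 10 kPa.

N_q = e^(π·tan28°)·tan²(59°) = 14.72.
Effective surcharge at the founding depth q = γ·D_f = 18.2 × 0.57 = 10.374 kPa.
With d_w = 1.92 m < B, γ̄ = 8.99 + (1.92/4) × (18.2 − 8.99) = 13.411 kN/m³.
q_ult = q·N_q + 0.5·γ·B·N_γ·s_γ
     = 10.374 × 14.72 + 0.5 × 13.411 × 4 × 10.9 × 0.6
     = 152.7 + 175.41 = 328.12 kPa.
q_all = 328.12 / 3.5 = 93.748 kPa.

q_all ≈ 90 kPa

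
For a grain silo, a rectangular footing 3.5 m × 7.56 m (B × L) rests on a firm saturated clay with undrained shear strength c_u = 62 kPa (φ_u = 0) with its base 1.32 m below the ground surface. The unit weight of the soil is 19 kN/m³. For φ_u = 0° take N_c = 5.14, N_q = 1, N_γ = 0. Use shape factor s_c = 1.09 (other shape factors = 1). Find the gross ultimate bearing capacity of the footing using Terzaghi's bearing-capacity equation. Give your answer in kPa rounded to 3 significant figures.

q_ult ≈ 372 kPa

q = γ·D_f = 19 × 1.32 = 25.08 kPa.
c·N_c·s_c = 62 × 5.14 × 1.09 = 347.36 kPa
q·N_q = 25.08 × 1 = 25.08 kPa
q_ult = 347.36 + 25.08 = 372.44 kPa.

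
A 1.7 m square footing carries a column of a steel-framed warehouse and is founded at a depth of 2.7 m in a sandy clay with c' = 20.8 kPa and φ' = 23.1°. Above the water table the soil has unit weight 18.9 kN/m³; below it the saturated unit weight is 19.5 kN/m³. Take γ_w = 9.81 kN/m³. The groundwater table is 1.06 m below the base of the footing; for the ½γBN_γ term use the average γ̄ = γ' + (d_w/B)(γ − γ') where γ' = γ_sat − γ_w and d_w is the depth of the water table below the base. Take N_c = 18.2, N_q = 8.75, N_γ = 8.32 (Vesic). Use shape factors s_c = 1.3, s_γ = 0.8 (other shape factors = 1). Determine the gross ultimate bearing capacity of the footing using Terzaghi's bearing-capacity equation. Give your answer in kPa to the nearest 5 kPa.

Overburden at base level: q = 18.9 × 2.7 = 51.03 kPa.
The water table is 1.06 m below the base (< B = 1.7 m), so the ½γBN_γ term uses γ̄ = γ' + (d_w/B)(γ − γ') = 9.69 + (1.06/1.7)(18.9 − 9.69) = 15.433 kN/m³.
Cohesion term c·N_c·s_c = 20.8 × 18.2 × 1.3 = 492.13 kPa; surcharge term q·N_q = 51.03 × 8.75 = 446.51 kPa; self-weight term 0.5·γ·B·N_γ·s_γ = 0.5 × 15.433 × 1.7 × 8.32 × 0.8 = 87.312 kPa.
q_ult = 492.13 + 446.51 + 87.312 = 1026 kPa.

q_ult ≈ 1025 kPa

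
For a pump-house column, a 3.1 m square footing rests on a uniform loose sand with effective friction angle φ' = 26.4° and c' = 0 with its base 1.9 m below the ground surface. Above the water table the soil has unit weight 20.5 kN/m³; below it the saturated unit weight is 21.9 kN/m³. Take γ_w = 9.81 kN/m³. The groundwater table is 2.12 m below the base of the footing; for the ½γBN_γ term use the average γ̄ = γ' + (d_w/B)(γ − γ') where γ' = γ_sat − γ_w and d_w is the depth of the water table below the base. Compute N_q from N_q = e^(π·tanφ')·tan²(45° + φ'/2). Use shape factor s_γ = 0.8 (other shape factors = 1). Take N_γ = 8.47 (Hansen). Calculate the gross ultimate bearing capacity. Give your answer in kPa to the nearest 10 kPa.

tan26.4° = 0.4964, so N_q = e^(π×0.4964)·tan²(58.2°) = 4.756 × 2.601 = 12.37.
Overburden at base level: q = 20.5 × 1.9 = 38.95 kPa.
The water table is 2.12 m below the base (< B = 3.1 m), so the ½γBN_γ term uses γ̄ = γ' + (d_w/B)(γ − γ') = 12.09 + (2.12/3.1)(20.5 − 12.09) = 17.841 kN/m³.
Surcharge term q·N_q = 38.95 × 12.373 = 481.91 kPa; self-weight term 0.5·γ·B·N_γ·s_γ = 0.5 × 17.841 × 3.1 × 8.47 × 0.8 = 187.38 kPa.
q_ult = 481.91 + 187.38 = 669.3 kPa.

q_ult ≈ 670 kPa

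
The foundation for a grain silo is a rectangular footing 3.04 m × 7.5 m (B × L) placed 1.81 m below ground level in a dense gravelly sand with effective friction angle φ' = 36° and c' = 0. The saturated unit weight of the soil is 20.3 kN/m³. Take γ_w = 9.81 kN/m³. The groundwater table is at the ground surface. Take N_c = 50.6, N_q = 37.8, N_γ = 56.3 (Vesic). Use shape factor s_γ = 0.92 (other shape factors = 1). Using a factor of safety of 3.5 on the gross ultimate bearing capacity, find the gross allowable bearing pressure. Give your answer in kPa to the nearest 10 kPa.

Water table at ground surface, so effective unit weight γ' = 20.3 − 9.81 = 10.49 kN/m³ is used throughout; overburden q = 10.49 × 1.81 = 18.987 kPa; the same γ' applies in the ½γBN_γ term.
Surcharge term q·N_q = 18.987 × 37.8 = 717.7 kPa; self-weight term 0.5·γ·B·N_γ·s_γ = 0.5 × 10.49 × 3.04 × 56.3 × 0.92 = 825.88 kPa.
q_ult = 717.7 + 825.88 = 1543.6 kPa.
q_all = 1543.6 / 3.5 = 441.02 kPa.

q_all ≈ 440 kPa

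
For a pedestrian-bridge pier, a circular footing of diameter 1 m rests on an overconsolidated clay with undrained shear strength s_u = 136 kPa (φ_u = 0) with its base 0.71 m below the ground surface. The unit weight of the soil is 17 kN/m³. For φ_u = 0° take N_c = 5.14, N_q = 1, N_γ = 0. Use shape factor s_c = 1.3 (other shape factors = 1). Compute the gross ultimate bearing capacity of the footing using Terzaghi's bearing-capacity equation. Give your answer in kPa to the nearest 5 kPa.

Effective surcharge at the founding depth q = γ·D_f = 17 × 0.71 = 12.07 kPa.
q_ult = c·N_c·s_c + q·N_q
     = 136 × 5.14 × 1.3 + 12.07 × 1
     = 908.75 + 12.07 = 920.82 kPa.

q_ult ≈ 920 kPa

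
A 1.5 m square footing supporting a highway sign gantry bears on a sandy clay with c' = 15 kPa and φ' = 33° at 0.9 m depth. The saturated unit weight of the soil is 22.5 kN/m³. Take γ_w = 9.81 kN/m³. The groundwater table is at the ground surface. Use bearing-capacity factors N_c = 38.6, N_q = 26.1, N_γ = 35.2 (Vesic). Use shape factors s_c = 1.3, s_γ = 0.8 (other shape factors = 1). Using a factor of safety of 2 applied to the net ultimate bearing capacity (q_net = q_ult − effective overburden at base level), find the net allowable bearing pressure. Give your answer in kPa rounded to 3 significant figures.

q_all(net) ≈ 654 kPa

γ' = 22.5 − 9.81 = 12.69 kN/m³ (submerged throughout). q = 12.69 × 0.9 = 11.421 kPa; the same γ' applies in the ½γBN_γ term.
c·N_c·s_c = 15 × 38.6 × 1.3 = 752.7 kPa
q·N_q = 11.421 × 26.1 = 298.09 kPa
0.5·γ·B·N_γ·s_γ = 0.5 × 12.69 × 1.5 × 35.2 × 0.8 = 268.01 kPa
q_ult = 752.7 + 298.09 + 268.01 = 1318.8 kPa.
Net ultimate: q_net = 1318.8 − 11.421 = 1307.4 kPa.
q_all(net) = 1307.4 / 2 = 653.69 kPa.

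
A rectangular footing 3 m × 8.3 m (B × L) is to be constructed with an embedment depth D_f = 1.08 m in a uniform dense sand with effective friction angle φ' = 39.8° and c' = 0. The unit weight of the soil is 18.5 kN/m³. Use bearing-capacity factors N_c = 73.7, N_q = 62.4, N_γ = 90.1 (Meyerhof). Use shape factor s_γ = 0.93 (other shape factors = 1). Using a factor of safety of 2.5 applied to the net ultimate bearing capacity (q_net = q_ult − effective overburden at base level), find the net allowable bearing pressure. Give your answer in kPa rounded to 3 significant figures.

q_all(net) ≈ 1420 kPa

Overburden at base level: q = 18.5 × 1.08 = 19.98 kPa.
Surcharge term q·N_q = 19.98 × 62.4 = 1246.8 kPa; self-weight term 0.5·γ·B·N_γ·s_γ = 0.5 × 18.5 × 3 × 90.1 × 0.93 = 2325.3 kPa.
q_ult = 1246.8 + 2325.3 = 3572 kPa.
Net ultimate: q_net = 3572 − 19.98 = 3552 kPa.
q_all(net) = 3552 / 2.5 = 1420.8 kPa.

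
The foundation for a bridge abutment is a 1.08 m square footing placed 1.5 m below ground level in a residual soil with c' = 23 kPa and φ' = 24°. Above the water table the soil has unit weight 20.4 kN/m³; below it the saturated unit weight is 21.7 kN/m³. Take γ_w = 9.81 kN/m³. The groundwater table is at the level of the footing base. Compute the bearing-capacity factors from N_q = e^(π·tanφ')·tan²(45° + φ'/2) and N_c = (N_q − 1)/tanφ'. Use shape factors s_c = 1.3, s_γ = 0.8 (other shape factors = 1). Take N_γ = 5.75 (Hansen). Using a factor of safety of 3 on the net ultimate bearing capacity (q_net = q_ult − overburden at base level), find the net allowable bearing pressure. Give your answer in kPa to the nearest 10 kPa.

q_all(net) ≈ 290 kPa

N_q = e^(π·tan24°)·tan²(57°) = 9.6; N_c = (N_q − 1)/tanφ' = 19.32.
Effective surcharge at the founding depth q = γ·D_f = 20.4 × 1.5 = 30.6 kPa.
The water table coincides with the base, so in the self-weight term γ → γ' = 11.89 kN/m³.
q_ult = c·N_c·s_c + q·N_q + 0.5·γ·B·N_γ·s_γ
     = 23 × 19.324 × 1.3 + 30.6 × 9.6034 + 0.5 × 11.89 × 1.08 × 5.75 × 0.8
     = 577.77 + 293.86 + 29.535 = 901.17 kPa.
q_net = 901.17 − 30.6 = 870.57 kPa.
q_all(net) = 870.57 / 3 = 290.19 kPa.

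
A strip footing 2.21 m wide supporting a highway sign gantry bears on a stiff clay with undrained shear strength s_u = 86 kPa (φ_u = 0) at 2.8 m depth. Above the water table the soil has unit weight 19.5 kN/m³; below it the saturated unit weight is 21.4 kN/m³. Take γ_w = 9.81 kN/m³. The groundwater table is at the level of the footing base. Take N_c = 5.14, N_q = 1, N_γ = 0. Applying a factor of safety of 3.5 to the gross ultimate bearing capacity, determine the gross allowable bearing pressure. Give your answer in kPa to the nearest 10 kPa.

Effective surcharge at the founding depth q = γ·D_f = 19.5 × 2.8 = 54.6 kPa.
q_ult = c·N_c + q·N_q
     = 86 × 5.14 + 54.6 × 1
     = 442.04 + 54.6 = 496.64 kPa.
q_all = q_ult / FS = 496.64 / 3.5 = 141.9 kPa.

q_all ≈ 140 kPa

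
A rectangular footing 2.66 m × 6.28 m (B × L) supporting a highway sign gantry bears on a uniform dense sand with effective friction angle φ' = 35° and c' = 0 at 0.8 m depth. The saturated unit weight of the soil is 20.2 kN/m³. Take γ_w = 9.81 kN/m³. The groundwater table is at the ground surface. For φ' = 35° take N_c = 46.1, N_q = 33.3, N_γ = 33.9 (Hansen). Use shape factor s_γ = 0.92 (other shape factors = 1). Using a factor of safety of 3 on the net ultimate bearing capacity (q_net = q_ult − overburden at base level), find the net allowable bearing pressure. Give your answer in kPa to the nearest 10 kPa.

With the water table at the surface the whole profile is submerged: γ' = 20.2 − 9.81 = 10.39 kN/m³, so q = γ'·D_f = 8.312 kPa; the same γ' applies in the ½γBN_γ term.
q_ult = q·N_q + 0.5·γ·B·N_γ·s_γ
     = 8.312 × 33.3 + 0.5 × 10.39 × 2.66 × 33.9 × 0.92
     = 276.79 + 430.98 = 707.77 kPa.
q_net = 707.77 − 8.312 = 699.46 kPa.
q_all(net) = 699.46 / 3 = 233.15 kPa.

q_all(net) ≈ 230 kPa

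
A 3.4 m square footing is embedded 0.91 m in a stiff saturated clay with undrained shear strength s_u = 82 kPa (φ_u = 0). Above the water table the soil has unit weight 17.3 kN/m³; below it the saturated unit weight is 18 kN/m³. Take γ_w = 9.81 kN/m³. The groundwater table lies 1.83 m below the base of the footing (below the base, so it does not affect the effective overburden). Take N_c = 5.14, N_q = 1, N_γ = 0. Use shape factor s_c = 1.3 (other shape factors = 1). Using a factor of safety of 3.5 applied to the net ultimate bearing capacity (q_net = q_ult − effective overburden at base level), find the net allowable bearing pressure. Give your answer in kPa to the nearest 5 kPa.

q_all(net) ≈ 155 kPa

q = γ·D_f = 17.3 × 0.91 = 15.743 kPa.
c·N_c·s_c = 82 × 5.14 × 1.3 = 547.92 kPa
q·N_q = 15.743 × 1 = 15.743 kPa
q_ult = 547.92 + 15.743 = 563.67 kPa.
Net ultimate: q_net = 563.67 − 15.743 = 547.92 kPa.
q_all(net) = 547.92 / 3.5 = 156.55 kPa.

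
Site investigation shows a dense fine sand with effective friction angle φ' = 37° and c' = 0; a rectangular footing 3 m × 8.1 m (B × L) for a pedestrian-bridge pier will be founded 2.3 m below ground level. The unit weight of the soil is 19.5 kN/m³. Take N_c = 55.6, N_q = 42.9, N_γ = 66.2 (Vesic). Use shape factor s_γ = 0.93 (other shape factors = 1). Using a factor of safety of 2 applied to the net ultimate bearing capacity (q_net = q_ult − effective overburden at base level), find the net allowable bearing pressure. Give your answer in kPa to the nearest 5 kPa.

q_all(net) ≈ 1840 kPa

q = γ·D_f = 19.5 × 2.3 = 44.85 kPa.
q·N_q = 44.85 × 42.9 = 1924.1 kPa
0.5·γ·B·N_γ·s_γ = 0.5 × 19.5 × 3 × 66.2 × 0.93 = 1800.8 kPa
q_ult = 1924.1 + 1800.8 = 3724.9 kPa.
Net ultimate: q_net = 3724.9 − 44.85 = 3680 kPa.
q_all(net) = 3680 / 2 = 1840 kPa.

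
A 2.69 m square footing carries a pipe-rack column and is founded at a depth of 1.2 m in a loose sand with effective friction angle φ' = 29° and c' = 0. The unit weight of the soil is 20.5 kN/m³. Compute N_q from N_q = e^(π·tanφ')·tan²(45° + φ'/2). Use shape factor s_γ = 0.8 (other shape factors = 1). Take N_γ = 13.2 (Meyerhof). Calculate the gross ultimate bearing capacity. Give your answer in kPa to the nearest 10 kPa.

tan29° = 0.5543, so N_q = e^(π×0.5543)·tan²(59.5°) = 5.705 × 2.882 = 16.44.
Overburden at base level: q = 20.5 × 1.2 = 24.6 kPa.
Surcharge term q·N_q = 24.6 × 16.443 = 404.51 kPa; self-weight term 0.5·γ·B·N_γ·s_γ = 0.5 × 20.5 × 2.69 × 13.2 × 0.8 = 291.17 kPa.
q_ult = 404.51 + 291.17 = 695.67 kPa.

q_ult ≈ 700 kPa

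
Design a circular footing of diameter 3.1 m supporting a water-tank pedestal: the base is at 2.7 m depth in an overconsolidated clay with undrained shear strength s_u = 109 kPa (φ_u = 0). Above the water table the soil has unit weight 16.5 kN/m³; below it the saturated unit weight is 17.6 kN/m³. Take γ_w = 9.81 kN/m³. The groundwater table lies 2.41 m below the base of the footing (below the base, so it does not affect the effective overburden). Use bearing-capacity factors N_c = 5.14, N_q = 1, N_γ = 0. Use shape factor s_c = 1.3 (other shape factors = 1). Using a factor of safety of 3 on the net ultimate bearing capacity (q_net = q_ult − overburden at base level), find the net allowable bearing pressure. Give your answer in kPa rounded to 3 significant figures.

q = γ·D_f = 16.5 × 2.7 = 44.55 kPa.
c·N_c·s_c = 109 × 5.14 × 1.3 = 728.34 kPa
q·N_q = 44.55 × 1 = 44.55 kPa
q_ult = 728.34 + 44.55 = 772.89 kPa.
q_net = 772.89 − 44.55 = 728.34 kPa.
q_all(net) = 728.34 / 3 = 242.78 kPa.

q_all(net) ≈ 243 kPa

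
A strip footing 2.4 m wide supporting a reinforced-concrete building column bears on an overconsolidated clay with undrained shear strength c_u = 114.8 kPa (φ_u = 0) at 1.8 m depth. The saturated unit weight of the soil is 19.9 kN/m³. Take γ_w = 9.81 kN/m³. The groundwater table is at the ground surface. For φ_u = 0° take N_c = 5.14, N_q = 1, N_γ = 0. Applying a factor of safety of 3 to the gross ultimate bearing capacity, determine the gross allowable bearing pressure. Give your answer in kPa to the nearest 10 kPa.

Water table at ground surface, so effective unit weight γ' = 19.9 − 9.81 = 10.09 kN/m³ is used throughout; overburden q = 10.09 × 1.8 = 18.162 kPa.
Cohesion term c·N_c = 114.8 × 5.14 = 590.07 kPa; surcharge term q·N_q = 18.162 × 1 = 18.162 kPa.
q_ult = 590.07 + 18.162 = 608.23 kPa.
q_all = q_ult / FS = 608.23 / 3 = 202.74 kPa.

q_all ≈ 200 kPa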